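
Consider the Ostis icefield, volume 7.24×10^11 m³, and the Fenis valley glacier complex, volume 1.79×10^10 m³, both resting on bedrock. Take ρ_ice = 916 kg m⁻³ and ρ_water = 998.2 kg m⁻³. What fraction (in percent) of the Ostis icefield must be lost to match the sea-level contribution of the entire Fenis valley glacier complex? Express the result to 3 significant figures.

≈ 2.47 %

Equal sea-level rise means equal mass of meltwater, i.e. equal mass of ice lost.
Ice mass of Fenis: 1.640×10^13 kg; ice mass of Ostis: 6.632×10^14 kg.
Fraction required = 1.640×10^13 / 6.632×10^14 = 0.0247 → 2.47 %.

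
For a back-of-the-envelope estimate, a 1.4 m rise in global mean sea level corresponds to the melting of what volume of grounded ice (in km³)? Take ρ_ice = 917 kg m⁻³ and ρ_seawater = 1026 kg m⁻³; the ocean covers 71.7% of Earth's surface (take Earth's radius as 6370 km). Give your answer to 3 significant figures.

≈ 5.73×10^5 km³

Required water volume = Δh × A = 1.4 m × 3.66×10^14 m² = 5.118×10^14 m³ = 5.118×10^5 km³.
Ice volume = water volume × ρ_w/ρ_ice = 5.118×10^5 × 1026/917 = 5.73×10^5 km³.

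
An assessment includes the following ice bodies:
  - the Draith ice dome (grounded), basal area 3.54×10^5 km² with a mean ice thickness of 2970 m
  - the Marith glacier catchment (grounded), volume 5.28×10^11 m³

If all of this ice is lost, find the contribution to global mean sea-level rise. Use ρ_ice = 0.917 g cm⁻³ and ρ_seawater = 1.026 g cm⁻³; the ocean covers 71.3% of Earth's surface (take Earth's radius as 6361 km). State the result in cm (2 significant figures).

≈ 260 cm

Draith: ice volume = 3.54×10^5 km² × 2970 m = 1.051×10^6 km³; 1.051×10^6 × (917/1026) = 9.397×10^5 km³ of water.
Marith: 5.28×10^11 m³ × (917/1026) = 4.719×10^11 m³ of water.
Total added water ≈ 9.402×10^14 m³ over 3.63×10^14 m² → Δh = 2.59 m = 260 cm.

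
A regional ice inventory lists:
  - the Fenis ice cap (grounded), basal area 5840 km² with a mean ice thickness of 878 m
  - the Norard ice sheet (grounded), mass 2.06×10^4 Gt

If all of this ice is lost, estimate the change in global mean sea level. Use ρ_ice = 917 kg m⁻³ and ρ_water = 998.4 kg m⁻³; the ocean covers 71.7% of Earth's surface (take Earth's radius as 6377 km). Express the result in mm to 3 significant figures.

Fenis: ice volume = 5840 km² × 878 m = 5128 km³; 5128 × (917/998.4) = 4709 km³ of water.
Norard: 2.06×10^4 Gt = 2.060×10^16 kg; dividing by ρ_w = 998.4 kg m⁻³ gives 2.063×10^13 m³ of water.
Total added water ≈ 2.534×10^13 m³ over 3.66×10^14 m² → Δh = 0.0692 m = 69.2 mm.

≈ 69.2 mm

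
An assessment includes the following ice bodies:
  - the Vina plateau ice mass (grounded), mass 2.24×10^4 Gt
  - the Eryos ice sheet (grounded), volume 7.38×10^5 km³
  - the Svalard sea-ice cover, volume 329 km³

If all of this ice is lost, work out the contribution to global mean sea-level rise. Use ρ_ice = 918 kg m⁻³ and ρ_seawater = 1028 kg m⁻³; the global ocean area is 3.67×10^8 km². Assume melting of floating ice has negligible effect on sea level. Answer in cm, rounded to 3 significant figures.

Vina: 2.24×10^4 Gt = 2.240×10^16 kg; dividing by ρ_w = 1028 kg m⁻³ gives 2.179×10^13 m³ of water.
Eryos: 7.38×10^5 km³ × (918/1028) = 6.590×10^5 km³ of water.
The Svalard sea-ice cover is floating and already displaces its own weight of water, so its melt adds essentially nothing to sea level.
Total added water ≈ 6.808×10^14 m³ over 3.67×10^14 m² → Δh = 1.86 m = 186 cm.

≈ 186 cm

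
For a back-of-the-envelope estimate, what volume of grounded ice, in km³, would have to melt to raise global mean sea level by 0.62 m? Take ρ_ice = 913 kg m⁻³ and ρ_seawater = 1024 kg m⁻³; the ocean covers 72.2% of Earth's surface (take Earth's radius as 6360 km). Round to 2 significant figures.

≈ 2.6×10^5 km³

Required water volume = Δh × A = 0.62 m × 3.67×10^14 m² = 2.275×10^14 m³ = 2.275×10^5 km³.
Ice volume = water volume × ρ_w/ρ_ice = 2.275×10^5 × 1024/913 = 2.6×10^5 km³.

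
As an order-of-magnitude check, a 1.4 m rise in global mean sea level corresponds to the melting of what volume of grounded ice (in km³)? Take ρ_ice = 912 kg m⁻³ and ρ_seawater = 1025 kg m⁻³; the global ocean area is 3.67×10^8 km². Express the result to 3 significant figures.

Required water volume = Δh × A = 1.4 m × 3.67×10^14 m² = 5.138×10^14 m³ = 5.138×10^5 km³.
Ice volume = water volume × ρ_w/ρ_ice = 5.138×10^5 × 1025/912 = 5.77×10^5 km³.

≈ 5.77×10^5 km³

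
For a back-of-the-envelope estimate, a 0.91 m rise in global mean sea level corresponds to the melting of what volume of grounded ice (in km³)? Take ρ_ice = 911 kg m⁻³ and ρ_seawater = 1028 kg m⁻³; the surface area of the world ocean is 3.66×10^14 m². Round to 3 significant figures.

≈ 3.76×10^5 km³

Required water volume = Δh × A = 0.91 m × 3.66×10^14 m² = 3.331×10^14 m³ = 3.331×10^5 km³.
Ice volume = water volume × ρ_w/ρ_ice = 3.331×10^5 × 1028/911 = 3.76×10^5 km³.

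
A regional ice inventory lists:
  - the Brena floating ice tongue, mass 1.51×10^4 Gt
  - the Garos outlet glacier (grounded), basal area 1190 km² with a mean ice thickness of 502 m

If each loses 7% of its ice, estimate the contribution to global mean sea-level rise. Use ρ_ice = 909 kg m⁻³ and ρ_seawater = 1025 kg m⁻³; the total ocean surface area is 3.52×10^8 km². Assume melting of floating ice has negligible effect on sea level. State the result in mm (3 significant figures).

The Brena floating ice tongue is floating and already displaces its own weight of water, so its melt adds essentially nothing to sea level.
Garos: ice volume = 1190 km² × 502 m = 597.4 km³; 0.07 × 597.4 × (909/1025) = 37.08 km³ of water.
Total added water ≈ 3.708×10^10 m³ over 3.52×10^14 m² → Δh = 1.05×10^-4 m = 0.105 mm.

≈ 0.105 mm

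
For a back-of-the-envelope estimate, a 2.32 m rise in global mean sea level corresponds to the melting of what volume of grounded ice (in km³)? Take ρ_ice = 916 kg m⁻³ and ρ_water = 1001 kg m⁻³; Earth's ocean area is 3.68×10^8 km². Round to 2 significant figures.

≈ 9.3×10^5 km³

Required water volume = Δh × A = 2.32 m × 3.68×10^14 m² = 8.538×10^14 m³ = 8.538×10^5 km³.
Ice volume = water volume × ρ_w/ρ_ice = 8.538×10^5 × 1001/916 = 9.3×10^5 km³.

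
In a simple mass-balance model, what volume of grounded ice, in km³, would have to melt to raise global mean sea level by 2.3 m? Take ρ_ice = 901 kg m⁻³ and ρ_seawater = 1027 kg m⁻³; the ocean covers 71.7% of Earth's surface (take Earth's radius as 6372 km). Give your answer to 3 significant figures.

≈ 9.59×10^5 km³

Required water volume = Δh × A = 2.3 m × 3.66×10^14 m² = 8.414×10^14 m³ = 8.414×10^5 km³.
Ice volume = water volume × ρ_w/ρ_ice = 8.414×10^5 × 1027/901 = 9.59×10^5 km³.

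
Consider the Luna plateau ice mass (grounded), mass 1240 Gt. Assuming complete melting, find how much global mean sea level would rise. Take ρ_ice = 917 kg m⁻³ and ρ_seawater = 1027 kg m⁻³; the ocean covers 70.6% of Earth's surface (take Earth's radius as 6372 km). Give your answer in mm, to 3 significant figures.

≈ 3.35 mm

Luna: 1240 Gt = 1.240×10^15 kg; dividing by ρ_w = 1027 kg m⁻³ gives 1.207×10^12 m³ of water.
Spread over 3.60×10^14 m² of ocean, Δh = 1.207×10^12 / 3.60×10^14 = 3.35×10^-3 m = 3.35 mm.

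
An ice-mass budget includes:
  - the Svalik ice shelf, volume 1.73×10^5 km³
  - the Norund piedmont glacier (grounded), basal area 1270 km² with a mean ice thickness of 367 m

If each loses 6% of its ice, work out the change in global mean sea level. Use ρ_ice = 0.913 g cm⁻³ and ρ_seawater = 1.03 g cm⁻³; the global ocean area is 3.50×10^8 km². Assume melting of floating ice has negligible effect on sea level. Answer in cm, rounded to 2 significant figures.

The Svalik ice shelf is floating and already displaces its own weight of water, so its melt adds essentially nothing to sea level.
Norund: ice volume = 1270 km² × 367 m = 466.1 km³; 0.06 × 466.1 × (913/1030) = 24.79 km³ of water.
Total added water ≈ 2.479×10^10 m³ over 3.50×10^14 m² → Δh = 7.08×10^-5 m = 7.1×10^-3 cm.

≈ 7.1×10^-3 cm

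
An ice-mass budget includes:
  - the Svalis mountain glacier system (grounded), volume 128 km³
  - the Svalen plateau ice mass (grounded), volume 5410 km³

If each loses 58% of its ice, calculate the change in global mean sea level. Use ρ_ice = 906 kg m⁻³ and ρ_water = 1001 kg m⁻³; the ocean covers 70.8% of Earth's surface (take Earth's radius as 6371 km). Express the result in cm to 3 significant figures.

≈ 0.805 cm

Svalis: 0.58 × 128 km³ × (906/1001) = 67.19 km³ of water.
Svalen: 0.58 × 5410 km³ × (906/1001) = 2840 km³ of water.
Total added water ≈ 2.907×10^12 m³ over 3.61×10^14 m² → Δh = 8.05×10^-3 m = 0.805 cm.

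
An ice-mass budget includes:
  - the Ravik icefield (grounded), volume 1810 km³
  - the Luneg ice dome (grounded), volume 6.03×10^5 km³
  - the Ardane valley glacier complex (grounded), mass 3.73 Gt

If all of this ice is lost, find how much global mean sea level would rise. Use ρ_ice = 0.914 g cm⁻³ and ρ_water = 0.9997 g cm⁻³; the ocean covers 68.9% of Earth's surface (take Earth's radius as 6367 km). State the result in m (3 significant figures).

Ravik: 1810 km³ × (914/999.7) = 1655 km³ of water.
Luneg: 6.03×10^5 km³ × (914/999.7) = 5.513×10^5 km³ of water.
Ardane: 3.73 Gt = 3.730×10^12 kg; dividing by ρ_w = 0.9997 g cm⁻³ = 999.7 kg m⁻³ gives 3.731×10^9 m³ of water.
Total added water ≈ 5.530×10^14 m³ over 3.51×10^14 m² → Δh = 1.58 m.

≈ 1.58 m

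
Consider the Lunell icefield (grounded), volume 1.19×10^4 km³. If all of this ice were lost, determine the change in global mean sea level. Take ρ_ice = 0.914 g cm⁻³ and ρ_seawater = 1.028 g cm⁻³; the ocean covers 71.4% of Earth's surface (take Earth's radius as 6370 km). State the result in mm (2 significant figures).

Lunell: 1.19×10^4 km³ × (914/1028) = 1.058×10^4 km³ of water.
Spread over 3.64×10^14 m² of ocean, Δh = 1.058×10^13 / 3.64×10^14 = 0.0291 m = 29 mm.

≈ 29 mm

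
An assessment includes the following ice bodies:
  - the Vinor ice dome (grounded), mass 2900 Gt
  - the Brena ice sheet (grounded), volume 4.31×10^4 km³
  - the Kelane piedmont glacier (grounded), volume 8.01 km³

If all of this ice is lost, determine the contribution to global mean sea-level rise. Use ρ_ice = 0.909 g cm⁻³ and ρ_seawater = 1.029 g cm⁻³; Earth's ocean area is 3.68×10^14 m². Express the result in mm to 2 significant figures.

Vinor: 2900 Gt = 2.900×10^15 kg; dividing by ρ_w = 1.029 g cm⁻³ = 1029 kg m⁻³ gives 2.818×10^12 m³ of water.
Brena: 4.31×10^4 km³ × (909/1029) = 3.807×10^4 km³ of water.
Kelane: 8.01 km³ × (909/1029) = 7.076 km³ of water.
Total added water ≈ 4.090×10^13 m³ over 3.68×10^14 m² → Δh = 0.111 m = 110 mm.

≈ 110 mm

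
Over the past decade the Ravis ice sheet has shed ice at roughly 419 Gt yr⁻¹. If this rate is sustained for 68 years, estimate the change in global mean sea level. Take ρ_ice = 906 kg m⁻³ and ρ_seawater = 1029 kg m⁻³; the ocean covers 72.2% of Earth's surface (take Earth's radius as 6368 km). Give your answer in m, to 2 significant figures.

≈ 0.075 m

Total mass lost = 419 Gt/yr × 68 yr = 2.849×10^4 Gt = 2.849×10^16 kg.
ρ_w = 1029 kg m⁻³, so water volume = 2.849×10^16 / 1029 = 2.769×10^13 m³.
Δh = 2.769×10^13 / 3.68×10^14 = 0.0753 m.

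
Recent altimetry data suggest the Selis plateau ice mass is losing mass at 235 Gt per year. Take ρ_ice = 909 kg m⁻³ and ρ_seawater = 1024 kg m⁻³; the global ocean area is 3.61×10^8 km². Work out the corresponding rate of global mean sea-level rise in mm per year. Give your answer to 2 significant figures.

ρ_w = 1024 kg m⁻³. Annual water volume added = 235 Gt / ρ_w = 2.350×10^14 kg / 1024 kg m⁻³ = 2.295×10^11 m³.
Δh per year = 2.295×10^11 / 3.61×10^14 = 6.36×10^-4 m = 0.64 mm.

≈ 0.64 mm/yr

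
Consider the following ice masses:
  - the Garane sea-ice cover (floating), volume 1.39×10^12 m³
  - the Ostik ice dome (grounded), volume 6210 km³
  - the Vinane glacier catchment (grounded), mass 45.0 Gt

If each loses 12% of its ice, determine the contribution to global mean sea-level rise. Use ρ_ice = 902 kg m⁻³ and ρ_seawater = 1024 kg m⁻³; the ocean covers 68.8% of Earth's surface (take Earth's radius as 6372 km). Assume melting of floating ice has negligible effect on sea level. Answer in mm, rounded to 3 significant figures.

≈ 1.88 mm

The Garane sea-ice cover is floating and already displaces its own weight of water, so its melt adds essentially nothing to sea level.
Ostik: 0.12 × 6210 km³ × (902/1024) = 656.4 km³ of water.
Vinane: 0.12 × 45.0 Gt = 5.400×10^12 kg; dividing by ρ_w = 1024 kg m⁻³ gives 5.273×10^9 m³ of water.
Total added water ≈ 6.617×10^11 m³ over 3.51×10^14 m² → Δh = 1.88×10^-3 m = 1.88 mm.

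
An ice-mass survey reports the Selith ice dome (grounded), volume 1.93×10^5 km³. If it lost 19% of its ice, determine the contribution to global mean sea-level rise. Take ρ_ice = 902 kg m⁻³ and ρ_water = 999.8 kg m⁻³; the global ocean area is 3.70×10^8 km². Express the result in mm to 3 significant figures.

Selith: 0.19 × 1.93×10^5 km³ × (902/999.8) = 3.308×10^4 km³ of water.
Spread over 3.70×10^14 m² of ocean, Δh = 3.308×10^13 / 3.70×10^14 = 0.0894 m = 89.4 mm.

≈ 89.4 mm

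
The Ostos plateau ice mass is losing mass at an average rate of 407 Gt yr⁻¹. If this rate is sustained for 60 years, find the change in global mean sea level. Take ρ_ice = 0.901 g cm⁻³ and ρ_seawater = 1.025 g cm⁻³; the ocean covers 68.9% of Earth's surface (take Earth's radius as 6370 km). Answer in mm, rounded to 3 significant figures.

≈ 67.8 mm

Total mass lost = 407 Gt/yr × 60 yr = 2.442×10^4 Gt = 2.442×10^16 kg.
ρ_w = 1.025 g cm⁻³ = 1025 kg m⁻³, so water volume = 2.442×10^16 / 1025 = 2.382×10^13 m³.
Δh = 2.382×10^13 / 3.51×10^14 = 0.0678 m = 67.8 mm.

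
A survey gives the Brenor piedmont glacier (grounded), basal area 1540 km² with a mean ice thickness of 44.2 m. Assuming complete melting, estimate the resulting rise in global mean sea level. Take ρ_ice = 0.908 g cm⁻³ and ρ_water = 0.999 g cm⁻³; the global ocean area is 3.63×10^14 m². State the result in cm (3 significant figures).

≈ 0.0170 cm

Brenor: ice volume = 1540 km² × 44.2 m = 68.07 km³; 68.07 × (908/999) = 61.87 km³ of water.
Spread over 3.63×10^14 m² of ocean, Δh = 6.187×10^10 / 3.63×10^14 = 1.70×10^-4 m = 0.0170 cm.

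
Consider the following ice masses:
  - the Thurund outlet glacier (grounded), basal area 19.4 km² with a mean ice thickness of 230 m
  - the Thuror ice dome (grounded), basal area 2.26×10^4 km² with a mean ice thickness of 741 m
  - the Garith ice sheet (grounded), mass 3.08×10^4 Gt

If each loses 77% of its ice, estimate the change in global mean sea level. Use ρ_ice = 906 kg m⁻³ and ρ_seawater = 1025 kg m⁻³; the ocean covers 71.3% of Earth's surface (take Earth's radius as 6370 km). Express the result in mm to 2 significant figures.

≈ 95 mm

Thurund: ice volume = 19.4 km² × 230 m = 4.462 km³; 0.77 × 4.462 × (906/1025) = 3.037 km³ of water.
Thuror: ice volume = 2.26×10^4 km² × 741 m = 1.675×10^4 km³; 0.77 × 1.675×10^4 × (906/1025) = 1.140×10^4 km³ of water.
Garith: 0.77 × 3.08×10^4 Gt = 2.372×10^16 kg; dividing by ρ_w = 1025 kg m⁻³ gives 2.314×10^13 m³ of water.
Total added water ≈ 3.454×10^13 m³ over 3.64×10^14 m² → Δh = 0.0950 m = 95 mm.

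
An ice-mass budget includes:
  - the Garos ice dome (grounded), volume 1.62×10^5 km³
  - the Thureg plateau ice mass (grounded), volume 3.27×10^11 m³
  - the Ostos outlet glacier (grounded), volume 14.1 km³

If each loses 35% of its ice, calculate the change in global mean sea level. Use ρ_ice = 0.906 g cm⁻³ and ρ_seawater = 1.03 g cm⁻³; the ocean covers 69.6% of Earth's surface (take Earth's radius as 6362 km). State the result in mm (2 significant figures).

≈ 140 mm

Garos: 0.35 × 1.62×10^5 km³ × (906/1030) = 4.987×10^4 km³ of water.
Thureg: 0.35 × 3.27×10^11 m³ × (906/1030) = 1.007×10^11 m³ of water.
Ostos: 0.35 × 14.1 km³ × (906/1030) = 4.341 km³ of water.
Total added water ≈ 4.998×10^13 m³ over 3.54×10^14 m² → Δh = 0.141 m = 140 mm.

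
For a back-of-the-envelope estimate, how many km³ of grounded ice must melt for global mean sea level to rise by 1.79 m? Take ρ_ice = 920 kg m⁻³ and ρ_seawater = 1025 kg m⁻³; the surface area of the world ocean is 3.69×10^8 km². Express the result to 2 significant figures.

Required water volume = Δh × A = 1.79 m × 3.69×10^14 m² = 6.605×10^14 m³ = 6.605×10^5 km³.
Ice volume = water volume × ρ_w/ρ_ice = 6.605×10^5 × 1025/920 = 7.4×10^5 km³.

≈ 7.4×10^5 km³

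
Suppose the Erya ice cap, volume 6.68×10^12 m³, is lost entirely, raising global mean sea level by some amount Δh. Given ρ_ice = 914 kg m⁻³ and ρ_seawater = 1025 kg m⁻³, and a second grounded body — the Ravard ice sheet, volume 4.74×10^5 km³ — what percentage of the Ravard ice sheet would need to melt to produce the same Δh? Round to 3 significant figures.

Equal sea-level rise means equal mass of meltwater, i.e. equal mass of ice lost.
Ice mass of Erya: 6.106×10^15 kg; ice mass of Ravard: 4.332×10^17 kg.
Fraction required = 6.106×10^15 / 4.332×10^17 = 0.0141 → 1.41 %.

≈ 1.41 %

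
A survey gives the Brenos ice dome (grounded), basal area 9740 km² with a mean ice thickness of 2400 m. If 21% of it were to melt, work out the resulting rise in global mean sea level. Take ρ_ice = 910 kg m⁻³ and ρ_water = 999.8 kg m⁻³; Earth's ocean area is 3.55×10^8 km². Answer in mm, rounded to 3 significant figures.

Brenos: ice volume = 9740 km² × 2400 m = 2.338×10^4 km³; 0.21 × 2.338×10^4 × (910/999.8) = 4468 km³ of water.
Spread over 3.55×10^14 m² of ocean, Δh = 4.468×10^12 / 3.55×10^14 = 0.0126 m = 12.6 mm.

≈ 12.6 mm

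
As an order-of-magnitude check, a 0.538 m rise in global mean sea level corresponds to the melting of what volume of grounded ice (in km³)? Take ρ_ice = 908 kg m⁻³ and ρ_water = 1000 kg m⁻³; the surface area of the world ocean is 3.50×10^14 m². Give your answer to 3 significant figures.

≈ 2.07×10^5 km³

Required water volume = Δh × A = 0.538 m × 3.50×10^14 m² = 1.883×10^14 m³ = 1.883×10^5 km³.
Ice volume = water volume × ρ_w/ρ_ice = 1.883×10^5 × 1000/908 = 2.07×10^5 km³.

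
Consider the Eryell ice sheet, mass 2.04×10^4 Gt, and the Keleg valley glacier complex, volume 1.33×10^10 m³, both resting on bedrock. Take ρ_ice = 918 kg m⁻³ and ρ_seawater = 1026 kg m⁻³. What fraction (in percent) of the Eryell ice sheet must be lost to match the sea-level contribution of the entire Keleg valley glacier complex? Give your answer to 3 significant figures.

≈ 0.0598 %

Equal sea-level rise means equal mass of meltwater, i.e. equal mass of ice lost.
Ice mass of Keleg: 1.221×10^13 kg; ice mass of Eryell: 2.040×10^16 kg.
Fraction required = 1.221×10^13 / 2.040×10^16 = 5.98×10^-4 → 0.0598 %.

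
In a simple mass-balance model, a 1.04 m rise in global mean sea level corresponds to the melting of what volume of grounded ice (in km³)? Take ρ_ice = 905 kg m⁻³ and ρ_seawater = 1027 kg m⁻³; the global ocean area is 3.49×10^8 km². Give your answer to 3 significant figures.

≈ 4.12×10^5 km³

Required water volume = Δh × A = 1.04 m × 3.49×10^14 m² = 3.630×10^14 m³ = 3.630×10^5 km³.
Ice volume = water volume × ρ_w/ρ_ice = 3.630×10^5 × 1027/905 = 4.12×10^5 km³.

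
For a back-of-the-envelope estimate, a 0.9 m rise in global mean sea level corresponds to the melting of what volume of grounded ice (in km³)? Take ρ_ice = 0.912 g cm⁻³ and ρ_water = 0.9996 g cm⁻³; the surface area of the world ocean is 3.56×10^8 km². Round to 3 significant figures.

≈ 3.51×10^5 km³

Required water volume = Δh × A = 0.9 m × 3.56×10^14 m² = 3.204×10^14 m³ = 3.204×10^5 km³.
Ice volume = water volume × ρ_w/ρ_ice = 3.204×10^5 × 999.6/912 = 3.51×10^5 km³.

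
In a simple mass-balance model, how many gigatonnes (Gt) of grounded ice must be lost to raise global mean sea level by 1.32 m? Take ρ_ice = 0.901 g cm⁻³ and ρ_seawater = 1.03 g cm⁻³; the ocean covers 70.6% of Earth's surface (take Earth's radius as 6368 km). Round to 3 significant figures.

Required water volume = Δh × A = 1.32 m × 3.60×10^14 m² = 4.749×10^14 m³.
ρ_w = 1.03 g cm⁻³ = 1030 kg m⁻³, so the mass of water = 4.749×10^14 m³ × 1030 kg m⁻³ = 4.891×10^17 kg = 4.89×10^5 Gt (and the same mass of ice, by conservation).

≈ 4.89×10^5 Gt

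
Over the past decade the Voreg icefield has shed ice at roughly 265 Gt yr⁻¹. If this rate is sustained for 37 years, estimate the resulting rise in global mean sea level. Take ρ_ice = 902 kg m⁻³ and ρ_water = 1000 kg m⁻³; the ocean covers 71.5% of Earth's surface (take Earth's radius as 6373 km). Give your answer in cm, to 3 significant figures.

≈ 2.69 cm

Total mass lost = 265 Gt/yr × 37 yr = 9805 Gt = 9.805×10^15 kg.
ρ_w = 1000 kg m⁻³, so water volume = 9.805×10^15 / 1000 = 9.805×10^12 m³.
Δh = 9.805×10^12 / 3.65×10^14 = 0.0269 m = 2.69 cm.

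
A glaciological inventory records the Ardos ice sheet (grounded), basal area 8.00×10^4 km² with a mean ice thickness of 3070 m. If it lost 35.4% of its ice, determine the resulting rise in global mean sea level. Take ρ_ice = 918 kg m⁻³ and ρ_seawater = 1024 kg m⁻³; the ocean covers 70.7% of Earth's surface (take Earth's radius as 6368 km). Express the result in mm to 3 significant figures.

Ardos: ice volume = 8.00×10^4 km² × 3070 m = 2.456×10^5 km³; 0.354 × 2.456×10^5 × (918/1024) = 7.794×10^4 km³ of water.
Spread over 3.60×10^14 m² of ocean, Δh = 7.794×10^13 / 3.60×10^14 = 0.216 m = 216 mm.

≈ 216 mm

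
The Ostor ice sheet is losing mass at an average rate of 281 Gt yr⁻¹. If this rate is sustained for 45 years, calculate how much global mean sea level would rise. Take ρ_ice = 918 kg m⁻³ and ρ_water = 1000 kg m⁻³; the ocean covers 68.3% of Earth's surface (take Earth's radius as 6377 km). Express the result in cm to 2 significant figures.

Total mass lost = 281 Gt/yr × 45 yr = 1.264×10^4 Gt = 1.264×10^16 kg.
ρ_w = 1000 kg m⁻³, so water volume = 1.264×10^16 / 1000 = 1.264×10^13 m³.
Δh = 1.264×10^13 / 3.49×10^14 = 0.0362 m = 3.6 cm.

≈ 3.6 cm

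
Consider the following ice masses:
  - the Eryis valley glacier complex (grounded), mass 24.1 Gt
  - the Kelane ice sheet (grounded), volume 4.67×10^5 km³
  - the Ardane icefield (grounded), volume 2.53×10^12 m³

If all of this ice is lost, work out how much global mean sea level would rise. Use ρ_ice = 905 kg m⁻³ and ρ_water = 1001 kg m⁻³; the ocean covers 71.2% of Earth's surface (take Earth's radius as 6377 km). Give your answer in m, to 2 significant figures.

Eryis: 24.1 Gt = 2.410×10^13 kg; dividing by ρ_w = 1001 kg m⁻³ gives 2.408×10^10 m³ of water.
Kelane: 4.67×10^5 km³ × (905/1001) = 4.222×10^5 km³ of water.
Ardane: 2.53×10^12 m³ × (905/1001) = 2.287×10^12 m³ of water.
Total added water ≈ 4.245×10^14 m³ over 3.64×10^14 m² → Δh = 1.17 m.

≈ 1.2 m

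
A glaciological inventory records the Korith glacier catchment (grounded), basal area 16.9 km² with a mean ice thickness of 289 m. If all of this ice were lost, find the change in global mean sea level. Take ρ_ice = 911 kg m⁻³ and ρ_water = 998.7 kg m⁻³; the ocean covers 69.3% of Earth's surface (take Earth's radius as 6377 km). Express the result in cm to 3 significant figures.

Korith: ice volume = 16.9 km² × 289 m = 4.884 km³; 4.884 × (911/998.7) = 4.455 km³ of water.
Spread over 3.54×10^14 m² of ocean, Δh = 4.455×10^9 / 3.54×10^14 = 1.26×10^-5 m = 1.26×10^-3 cm.

≈ 1.26×10^-3 cm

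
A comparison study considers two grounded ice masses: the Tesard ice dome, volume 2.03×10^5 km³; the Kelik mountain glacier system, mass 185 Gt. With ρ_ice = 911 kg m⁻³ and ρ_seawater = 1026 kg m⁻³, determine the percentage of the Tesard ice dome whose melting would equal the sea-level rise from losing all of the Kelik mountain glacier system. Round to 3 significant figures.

≈ 0.100 %

Equal sea-level rise means equal mass of meltwater, i.e. equal mass of ice lost.
Ice mass of Kelik: 1.850×10^14 kg; ice mass of Tesard: 1.849×10^17 kg.
Fraction required = 1.850×10^14 / 1.849×10^17 = 1.00×10^-3 → 0.100 %.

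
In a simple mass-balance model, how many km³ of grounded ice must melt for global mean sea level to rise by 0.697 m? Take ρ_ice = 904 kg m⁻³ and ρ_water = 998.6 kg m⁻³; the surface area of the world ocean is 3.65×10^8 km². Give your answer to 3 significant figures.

Required water volume = Δh × A = 0.697 m × 3.65×10^14 m² = 2.544×10^14 m³ = 2.544×10^5 km³.
Ice volume = water volume × ρ_w/ρ_ice = 2.544×10^5 × 998.6/904 = 2.81×10^5 km³.

≈ 2.81×10^5 km³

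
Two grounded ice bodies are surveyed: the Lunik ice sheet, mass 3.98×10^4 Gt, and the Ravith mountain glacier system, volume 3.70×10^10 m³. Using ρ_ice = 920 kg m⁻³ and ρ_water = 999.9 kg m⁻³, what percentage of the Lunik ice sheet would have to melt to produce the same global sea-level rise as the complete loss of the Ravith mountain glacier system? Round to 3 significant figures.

≈ 0.0855 %

Equal sea-level rise means equal mass of meltwater, i.e. equal mass of ice lost.
Ice mass of Ravith: 3.404×10^13 kg; ice mass of Lunik: 3.980×10^16 kg.
Fraction required = 3.404×10^13 / 3.980×10^16 = 8.55×10^-4 → 0.0855 %.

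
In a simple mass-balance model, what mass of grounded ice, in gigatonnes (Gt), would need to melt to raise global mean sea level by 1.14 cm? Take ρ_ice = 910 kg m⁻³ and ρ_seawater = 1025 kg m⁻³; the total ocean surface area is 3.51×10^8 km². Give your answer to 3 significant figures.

Required water volume = Δh × A = 0.0114 m × 3.51×10^14 m² = 4.001×10^12 m³.
ρ_w = 1025 kg m⁻³, so the mass of water = 4.001×10^12 m³ × 1025 kg m⁻³ = 4.101×10^15 kg = 4100 Gt (and the same mass of ice, by conservation).

≈ 4100 Gt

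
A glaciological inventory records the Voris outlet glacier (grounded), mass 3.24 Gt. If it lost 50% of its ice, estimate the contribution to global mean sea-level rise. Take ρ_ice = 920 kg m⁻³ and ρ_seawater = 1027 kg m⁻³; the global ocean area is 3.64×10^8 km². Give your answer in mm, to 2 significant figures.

Voris: 0.5 × 3.24 Gt = 1.620×10^12 kg; dividing by ρ_w = 1027 kg m⁻³ gives 1.577×10^9 m³ of water.
Spread over 3.64×10^14 m² of ocean, Δh = 1.577×10^9 / 3.64×10^14 = 4.33×10^-6 m = 4.3×10^-3 mm.

≈ 4.3×10^-3 mm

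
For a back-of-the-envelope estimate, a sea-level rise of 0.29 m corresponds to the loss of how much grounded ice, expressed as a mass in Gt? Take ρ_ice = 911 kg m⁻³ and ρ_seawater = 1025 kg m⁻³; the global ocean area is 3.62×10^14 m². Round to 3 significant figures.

Required water volume = Δh × A = 0.29 m × 3.62×10^14 m² = 1.050×10^14 m³.
ρ_w = 1025 kg m⁻³, so the mass of water = 1.050×10^14 m³ × 1025 kg m⁻³ = 1.076×10^17 kg = 1.08×10^5 Gt (and the same mass of ice, by conservation).

≈ 1.08×10^5 Gt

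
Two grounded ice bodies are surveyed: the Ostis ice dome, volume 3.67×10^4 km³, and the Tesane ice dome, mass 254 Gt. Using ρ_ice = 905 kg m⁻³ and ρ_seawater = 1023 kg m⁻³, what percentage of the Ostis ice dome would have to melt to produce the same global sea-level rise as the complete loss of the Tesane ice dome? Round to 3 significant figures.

Equal sea-level rise means equal mass of meltwater, i.e. equal mass of ice lost.
Ice mass of Tesane: 2.540×10^14 kg; ice mass of Ostis: 3.321×10^16 kg.
Fraction required = 2.540×10^14 / 3.321×10^16 = 7.65×10^-3 → 0.765 %.

≈ 0.765 %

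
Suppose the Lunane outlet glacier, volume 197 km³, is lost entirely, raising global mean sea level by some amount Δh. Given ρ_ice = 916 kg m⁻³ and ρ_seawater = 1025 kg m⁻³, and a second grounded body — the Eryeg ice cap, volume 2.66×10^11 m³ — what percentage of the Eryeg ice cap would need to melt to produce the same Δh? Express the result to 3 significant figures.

Equal sea-level rise means equal mass of meltwater, i.e. equal mass of ice lost.
Ice mass of Lunane: 1.805×10^14 kg; ice mass of Eryeg: 2.437×10^14 kg.
Fraction required = 1.805×10^14 / 2.437×10^14 = 0.741 → 74.1 %.

≈ 74.1 %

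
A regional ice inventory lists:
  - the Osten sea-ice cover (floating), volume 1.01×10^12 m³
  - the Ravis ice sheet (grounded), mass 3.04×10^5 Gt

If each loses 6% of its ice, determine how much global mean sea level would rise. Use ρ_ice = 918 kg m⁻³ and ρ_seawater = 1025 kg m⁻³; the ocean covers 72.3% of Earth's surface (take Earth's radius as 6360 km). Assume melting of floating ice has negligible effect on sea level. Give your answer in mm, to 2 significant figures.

The Osten sea-ice cover is floating and already displaces its own weight of water, so its melt adds essentially nothing to sea level.
Ravis: 0.06 × 3.04×10^5 Gt = 1.824×10^16 kg; dividing by ρ_w = 1025 kg m⁻³ gives 1.780×10^13 m³ of water.
Total added water ≈ 1.780×10^13 m³ over 3.68×10^14 m² → Δh = 0.0484 m = 48 mm.

≈ 48 mm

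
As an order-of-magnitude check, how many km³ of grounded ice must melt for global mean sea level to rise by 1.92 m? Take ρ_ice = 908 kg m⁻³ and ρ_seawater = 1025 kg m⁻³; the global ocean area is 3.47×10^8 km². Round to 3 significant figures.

≈ 7.52×10^5 km³

Required water volume = Δh × A = 1.92 m × 3.47×10^14 m² = 6.662×10^14 m³ = 6.662×10^5 km³.
Ice volume = water volume × ρ_w/ρ_ice = 6.662×10^5 × 1025/908 = 7.52×10^5 km³.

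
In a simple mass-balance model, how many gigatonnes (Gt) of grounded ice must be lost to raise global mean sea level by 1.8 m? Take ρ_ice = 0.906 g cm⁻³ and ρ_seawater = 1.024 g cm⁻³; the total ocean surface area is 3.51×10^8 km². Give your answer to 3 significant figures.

Required water volume = Δh × A = 1.8 m × 3.51×10^14 m² = 6.318×10^14 m³.
ρ_w = 1.024 g cm⁻³ = 1024 kg m⁻³, so the mass of water = 6.318×10^14 m³ × 1024 kg m⁻³ = 6.470×10^17 kg = 6.47×10^5 Gt (and the same mass of ice, by conservation).

≈ 6.47×10^5 Gt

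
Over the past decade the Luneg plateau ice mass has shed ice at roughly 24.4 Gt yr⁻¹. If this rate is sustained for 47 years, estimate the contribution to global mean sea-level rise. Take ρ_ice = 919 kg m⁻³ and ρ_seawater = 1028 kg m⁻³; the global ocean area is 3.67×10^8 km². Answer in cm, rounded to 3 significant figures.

≈ 0.304 cm

Total mass lost = 24.4 Gt/yr × 47 yr = 1147 Gt = 1.147×10^15 kg.
ρ_w = 1028 kg m⁻³, so water volume = 1.147×10^15 / 1028 = 1.116×10^12 m³.
Δh = 1.116×10^12 / 3.67×10^14 = 3.04×10^-3 m = 0.304 cm.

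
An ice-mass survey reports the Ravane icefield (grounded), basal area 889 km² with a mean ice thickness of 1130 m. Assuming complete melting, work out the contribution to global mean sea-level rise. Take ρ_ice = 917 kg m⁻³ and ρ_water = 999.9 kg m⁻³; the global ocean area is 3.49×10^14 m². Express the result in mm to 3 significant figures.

Ravane: ice volume = 889 km² × 1130 m = 1005 km³; 1005 × (917/999.9) = 921.3 km³ of water.
Spread over 3.49×10^14 m² of ocean, Δh = 9.213×10^11 / 3.49×10^14 = 2.64×10^-3 m = 2.64 mm.

≈ 2.64 mm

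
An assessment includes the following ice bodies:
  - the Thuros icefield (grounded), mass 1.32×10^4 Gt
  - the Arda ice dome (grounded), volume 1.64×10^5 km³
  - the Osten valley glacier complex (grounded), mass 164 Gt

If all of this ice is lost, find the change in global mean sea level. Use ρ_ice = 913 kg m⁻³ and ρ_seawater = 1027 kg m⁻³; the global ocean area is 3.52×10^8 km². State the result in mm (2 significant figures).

Thuros: 1.32×10^4 Gt = 1.320×10^16 kg; dividing by ρ_w = 1027 kg m⁻³ gives 1.285×10^13 m³ of water.
Arda: 1.64×10^5 km³ × (913/1027) = 1.458×10^5 km³ of water.
Osten: 164 Gt = 1.640×10^14 kg; dividing by ρ_w = 1027 kg m⁻³ gives 1.597×10^11 m³ of water.
Total added water ≈ 1.588×10^14 m³ over 3.52×10^14 m² → Δh = 0.451 m = 450 mm.

≈ 450 mm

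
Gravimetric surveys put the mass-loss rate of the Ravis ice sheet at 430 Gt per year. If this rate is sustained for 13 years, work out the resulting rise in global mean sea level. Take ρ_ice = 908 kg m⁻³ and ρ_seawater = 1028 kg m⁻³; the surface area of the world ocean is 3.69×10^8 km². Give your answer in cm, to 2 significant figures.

Total mass lost = 430 Gt/yr × 13 yr = 5590 Gt = 5.590×10^15 kg.
ρ_w = 1028 kg m⁻³, so water volume = 5.590×10^15 / 1028 = 5.438×10^12 m³.
Δh = 5.438×10^12 / 3.69×10^14 = 0.0147 m = 1.5 cm.

≈ 1.5 cm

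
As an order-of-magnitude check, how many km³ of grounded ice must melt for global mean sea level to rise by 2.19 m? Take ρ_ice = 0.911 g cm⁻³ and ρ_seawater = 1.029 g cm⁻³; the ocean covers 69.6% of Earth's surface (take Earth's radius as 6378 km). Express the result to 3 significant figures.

≈ 8.80×10^5 km³

Required water volume = Δh × A = 2.19 m × 3.56×10^14 m² = 7.792×10^14 m³ = 7.792×10^5 km³.
Ice volume = water volume × ρ_w/ρ_ice = 7.792×10^5 × 1029/911 = 8.80×10^5 km³.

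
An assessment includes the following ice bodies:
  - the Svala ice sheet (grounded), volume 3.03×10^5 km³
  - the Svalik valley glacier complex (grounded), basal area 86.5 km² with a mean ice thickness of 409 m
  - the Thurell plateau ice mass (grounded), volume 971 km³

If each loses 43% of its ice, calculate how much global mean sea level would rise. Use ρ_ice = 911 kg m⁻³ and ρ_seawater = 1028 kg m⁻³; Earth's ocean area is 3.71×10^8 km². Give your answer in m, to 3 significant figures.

Svala: 0.43 × 3.03×10^5 km³ × (911/1028) = 1.155×10^5 km³ of water.
Svalik: ice volume = 86.5 km² × 409 m = 35.38 km³; 0.43 × 35.38 × (911/1028) = 13.48 km³ of water.
Thurell: 0.43 × 971 km³ × (911/1028) = 370.0 km³ of water.
Total added water ≈ 1.158×10^14 m³ over 3.71×10^14 m² → Δh = 0.312 m.

≈ 0.312 m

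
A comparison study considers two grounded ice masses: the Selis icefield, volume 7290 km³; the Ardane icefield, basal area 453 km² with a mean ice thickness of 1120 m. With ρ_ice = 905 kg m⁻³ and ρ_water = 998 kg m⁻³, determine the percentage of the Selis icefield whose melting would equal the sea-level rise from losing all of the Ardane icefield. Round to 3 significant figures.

Equal sea-level rise means equal mass of meltwater, i.e. equal mass of ice lost.
Ice mass of Ardane: 4.592×10^14 kg; ice mass of Selis: 6.597×10^15 kg.
Fraction required = 4.592×10^14 / 6.597×10^15 = 0.0696 → 6.96 %.

≈ 6.96 %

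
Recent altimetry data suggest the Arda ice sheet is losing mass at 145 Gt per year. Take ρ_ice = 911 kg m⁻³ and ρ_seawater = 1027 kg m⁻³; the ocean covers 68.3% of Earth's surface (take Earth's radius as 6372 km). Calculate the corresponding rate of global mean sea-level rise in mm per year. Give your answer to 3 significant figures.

≈ 0.405 mm/yr

ρ_w = 1027 kg m⁻³. Annual water volume added = 145 Gt / ρ_w = 1.450×10^14 kg / 1027 kg m⁻³ = 1.412×10^11 m³.
Δh per year = 1.412×10^11 / 3.48×10^14 = 4.05×10^-4 m = 0.405 mm.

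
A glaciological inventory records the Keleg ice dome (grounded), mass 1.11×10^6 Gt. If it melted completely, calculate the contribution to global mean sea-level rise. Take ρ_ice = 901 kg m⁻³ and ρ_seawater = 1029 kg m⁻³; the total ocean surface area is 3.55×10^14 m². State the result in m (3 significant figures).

Keleg: 1.11×10^6 Gt = 1.110×10^18 kg; dividing by ρ_w = 1029 kg m⁻³ gives 1.079×10^15 m³ of water.
Spread over 3.55×10^14 m² of ocean, Δh = 1.079×10^15 / 3.55×10^14 = 3.04 m.

≈ 3.04 m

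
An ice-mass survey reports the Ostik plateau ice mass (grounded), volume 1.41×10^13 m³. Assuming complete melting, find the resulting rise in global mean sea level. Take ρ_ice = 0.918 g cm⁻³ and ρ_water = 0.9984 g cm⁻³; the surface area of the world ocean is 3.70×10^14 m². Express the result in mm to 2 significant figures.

Ostik: 1.41×10^13 m³ × (918/998.4) = 1.296×10^13 m³ of water.
Spread over 3.70×10^14 m² of ocean, Δh = 1.296×10^13 / 3.70×10^14 = 0.0350 m = 35 mm.

≈ 35 mm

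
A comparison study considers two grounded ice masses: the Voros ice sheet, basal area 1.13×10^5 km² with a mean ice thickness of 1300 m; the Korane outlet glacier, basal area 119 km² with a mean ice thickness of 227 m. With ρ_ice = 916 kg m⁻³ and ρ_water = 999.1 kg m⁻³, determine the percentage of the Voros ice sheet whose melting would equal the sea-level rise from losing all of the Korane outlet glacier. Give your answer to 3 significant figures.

≈ 0.0184 %

Equal sea-level rise means equal mass of meltwater, i.e. equal mass of ice lost.
Ice mass of Korane: 2.474×10^13 kg; ice mass of Voros: 1.346×10^17 kg.
Fraction required = 2.474×10^13 / 1.346×10^17 = 1.84×10^-4 → 0.0184 %.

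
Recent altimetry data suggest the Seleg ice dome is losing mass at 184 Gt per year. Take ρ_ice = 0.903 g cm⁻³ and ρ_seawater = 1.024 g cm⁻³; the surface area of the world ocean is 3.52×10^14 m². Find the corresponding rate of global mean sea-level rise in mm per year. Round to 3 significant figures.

≈ 0.510 mm/yr

ρ_w = 1.024 g cm⁻³ = 1024 kg m⁻³. Annual water volume added = 184 Gt / ρ_w = 1.840×10^14 kg / 1024 kg m⁻³ = 1.797×10^11 m³.
Δh per year = 1.797×10^11 / 3.52×10^14 = 5.10×10^-4 m = 0.510 mm.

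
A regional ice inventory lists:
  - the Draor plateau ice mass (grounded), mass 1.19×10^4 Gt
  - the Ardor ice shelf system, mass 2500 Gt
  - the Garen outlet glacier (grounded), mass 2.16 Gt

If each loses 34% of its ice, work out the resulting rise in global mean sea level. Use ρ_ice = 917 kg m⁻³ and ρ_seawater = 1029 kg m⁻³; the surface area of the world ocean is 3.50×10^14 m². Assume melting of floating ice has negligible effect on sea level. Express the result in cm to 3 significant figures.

≈ 1.12 cm

Draor: 0.34 × 1.19×10^4 Gt = 4.046×10^15 kg; dividing by ρ_w = 1029 kg m⁻³ gives 3.932×10^12 m³ of water.
The Ardor ice shelf system is floating and already displaces its own weight of water, so its melt adds essentially nothing to sea level.
Garen: 0.34 × 2.16 Gt = 7.344×10^11 kg; dividing by ρ_w = 1029 kg m⁻³ gives 7.137×10^8 m³ of water.
Total added water ≈ 3.933×10^12 m³ over 3.50×10^14 m² → Δh = 0.0112 m = 1.12 cm.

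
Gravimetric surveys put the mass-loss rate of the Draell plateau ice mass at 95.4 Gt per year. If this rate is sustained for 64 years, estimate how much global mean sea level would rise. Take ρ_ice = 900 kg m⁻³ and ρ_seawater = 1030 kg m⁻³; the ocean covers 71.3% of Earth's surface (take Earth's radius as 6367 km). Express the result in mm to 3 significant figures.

Total mass lost = 95.4 Gt/yr × 64 yr = 6106 Gt = 6.106×10^15 kg.
ρ_w = 1030 kg m⁻³, so water volume = 6.106×10^15 / 1030 = 5.928×10^12 m³.
Δh = 5.928×10^12 / 3.63×10^14 = 0.0163 m = 16.3 mm.

≈ 16.3 mm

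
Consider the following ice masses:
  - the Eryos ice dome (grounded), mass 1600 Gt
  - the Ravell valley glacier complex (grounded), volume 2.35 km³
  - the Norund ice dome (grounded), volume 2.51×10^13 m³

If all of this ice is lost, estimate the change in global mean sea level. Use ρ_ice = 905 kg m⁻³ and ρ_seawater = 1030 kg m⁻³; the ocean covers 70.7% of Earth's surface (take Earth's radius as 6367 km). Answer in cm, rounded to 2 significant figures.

Eryos: 1600 Gt = 1.600×10^15 kg; dividing by ρ_w = 1030 kg m⁻³ gives 1.553×10^12 m³ of water.
Ravell: 2.35 km³ × (905/1030) = 2.065 km³ of water.
Norund: 2.51×10^13 m³ × (905/1030) = 2.205×10^13 m³ of water.
Total added water ≈ 2.361×10^13 m³ over 3.60×10^14 m² → Δh = 0.0656 m = 6.6 cm.

≈ 6.6 cm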